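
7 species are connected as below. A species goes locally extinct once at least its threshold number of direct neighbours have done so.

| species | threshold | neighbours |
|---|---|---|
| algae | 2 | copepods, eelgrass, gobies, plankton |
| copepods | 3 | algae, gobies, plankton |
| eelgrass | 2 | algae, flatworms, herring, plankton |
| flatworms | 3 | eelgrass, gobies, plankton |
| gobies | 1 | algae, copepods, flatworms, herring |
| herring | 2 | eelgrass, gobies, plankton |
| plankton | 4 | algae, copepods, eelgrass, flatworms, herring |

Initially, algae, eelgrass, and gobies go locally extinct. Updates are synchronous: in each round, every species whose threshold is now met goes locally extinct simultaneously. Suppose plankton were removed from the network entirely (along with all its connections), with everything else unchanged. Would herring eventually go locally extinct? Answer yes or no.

yes

With plankton removed:
Round 1 — algae, eelgrass, gobies go locally extinct (initial).
Round 2 — checking thresholds:
  copepods: 2 of 2 neighbours < 3, holds.
  flatworms: 2 of 2 neighbours < 3, holds.
  herring: 2 of 2 neighbours ≥ 2, goes locally extinct.
Round 3 — no new extinctions; cascade stops.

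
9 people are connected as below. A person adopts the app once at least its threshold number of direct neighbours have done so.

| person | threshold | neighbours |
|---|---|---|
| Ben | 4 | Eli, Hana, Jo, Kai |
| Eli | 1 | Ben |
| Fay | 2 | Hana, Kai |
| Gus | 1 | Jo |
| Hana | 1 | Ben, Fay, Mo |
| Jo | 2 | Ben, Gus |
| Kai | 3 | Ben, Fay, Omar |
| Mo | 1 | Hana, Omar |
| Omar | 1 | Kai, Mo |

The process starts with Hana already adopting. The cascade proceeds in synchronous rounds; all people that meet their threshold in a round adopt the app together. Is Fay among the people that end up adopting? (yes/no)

no

Round 1 — Hana adopts the app (initial).
Round 2 — checking thresholds:
  Ben: 1 of 4 neighbours < 4, below threshold.
  Fay: 1 of 2 neighbours < 2, below threshold.
  Mo: 1 of 2 neighbours ≥ 1, adopts the app.
Round 3 — checking thresholds:
  Ben: 1 of 4 neighbours < 4, below threshold.
  Fay: 1 of 2 neighbours < 2, below threshold.
  Omar: 1 of 2 neighbours ≥ 1, adopts the app.
Round 4 — no new adoptions; cascade stops.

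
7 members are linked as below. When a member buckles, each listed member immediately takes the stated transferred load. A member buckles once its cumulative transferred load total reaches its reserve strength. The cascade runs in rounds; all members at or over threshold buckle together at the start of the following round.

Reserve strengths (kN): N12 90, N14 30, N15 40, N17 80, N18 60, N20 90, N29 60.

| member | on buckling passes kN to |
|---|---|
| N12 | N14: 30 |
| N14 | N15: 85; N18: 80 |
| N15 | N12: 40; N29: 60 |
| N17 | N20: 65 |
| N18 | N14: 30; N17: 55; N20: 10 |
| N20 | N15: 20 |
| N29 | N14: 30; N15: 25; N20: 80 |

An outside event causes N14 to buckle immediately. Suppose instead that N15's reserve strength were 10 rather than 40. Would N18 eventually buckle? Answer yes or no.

yes

With N15's reserve strength at 10:
Round 1 — N14 buckles (initial).
  N15: +85 → 85 ≥ 10
  N18: +80 → 80 ≥ 60
Round 2 — N15, N18 buckle.
  N12: +40 → 40 < 90
  N17: +55 → 55 < 80
  N20: +10 → 10 < 90
  N29: +60 → 60 ≥ 60
Round 3 — N29 buckles.
  N20: +80 → 90 ≥ 90
Round 4 — N20 buckles.
No further bucklings.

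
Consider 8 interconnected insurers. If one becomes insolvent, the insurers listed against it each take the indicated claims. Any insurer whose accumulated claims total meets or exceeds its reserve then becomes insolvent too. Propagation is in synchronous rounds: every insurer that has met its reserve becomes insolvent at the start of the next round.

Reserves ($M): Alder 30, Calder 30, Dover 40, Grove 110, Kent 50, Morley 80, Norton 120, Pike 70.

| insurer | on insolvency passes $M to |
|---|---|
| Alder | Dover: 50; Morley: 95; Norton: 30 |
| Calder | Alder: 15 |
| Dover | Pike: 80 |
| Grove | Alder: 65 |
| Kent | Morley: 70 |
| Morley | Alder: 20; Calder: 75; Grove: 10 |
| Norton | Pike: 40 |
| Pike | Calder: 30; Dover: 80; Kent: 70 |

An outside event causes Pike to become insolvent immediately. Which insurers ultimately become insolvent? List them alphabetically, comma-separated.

Round 1 — Pike becomes insolvent (initial).
  Calder: +30 → 30 ≥ 30
  Dover: +80 → 80 ≥ 40
  Kent: +70 → 70 ≥ 50
Round 2 — Calder, Dover, Kent become insolvent.
  Alder: +15 → 15 < 30
  Morley: +70 → 70 < 80
No further insolvencies.

Calder, Dover, Kent, Pike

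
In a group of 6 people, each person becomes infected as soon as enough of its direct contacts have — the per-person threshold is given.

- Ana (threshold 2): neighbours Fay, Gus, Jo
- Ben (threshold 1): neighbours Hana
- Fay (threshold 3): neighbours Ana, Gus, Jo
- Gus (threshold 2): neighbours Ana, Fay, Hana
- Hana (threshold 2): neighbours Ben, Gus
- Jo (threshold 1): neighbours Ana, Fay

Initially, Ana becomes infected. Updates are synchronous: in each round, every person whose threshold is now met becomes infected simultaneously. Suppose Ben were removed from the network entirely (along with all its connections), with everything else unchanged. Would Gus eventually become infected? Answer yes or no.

With Ben removed:
Round 1 — Ana becomes infected (initial).
Round 2 — checking thresholds:
  Fay: 1 of 3 neighbours < 3, holds.
  Gus: 1 of 3 neighbours < 2, holds.
  Jo: 1 of 2 neighbours ≥ 1, becomes infected.
Round 3 — no new infections; cascade stops.

no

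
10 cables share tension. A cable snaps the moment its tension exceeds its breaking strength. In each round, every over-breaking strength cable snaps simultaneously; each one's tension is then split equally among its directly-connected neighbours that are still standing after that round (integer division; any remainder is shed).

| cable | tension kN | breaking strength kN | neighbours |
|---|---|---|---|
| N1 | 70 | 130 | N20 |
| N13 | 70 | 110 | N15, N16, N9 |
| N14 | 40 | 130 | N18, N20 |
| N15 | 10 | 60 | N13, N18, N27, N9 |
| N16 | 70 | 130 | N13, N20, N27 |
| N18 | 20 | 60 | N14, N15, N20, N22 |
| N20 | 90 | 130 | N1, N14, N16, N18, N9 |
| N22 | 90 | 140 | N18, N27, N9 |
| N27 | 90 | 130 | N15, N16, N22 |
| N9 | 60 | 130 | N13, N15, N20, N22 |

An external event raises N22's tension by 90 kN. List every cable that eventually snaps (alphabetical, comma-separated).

Round 1 — N22 at 180 > 140. N22 snaps.
  N22 sheds 180 kN to N18, N27, N9: 60 each.
    N18: 20+60 = 80 > 60
    N27: 90+60 = 150 > 130
    N9: 60+60 = 120 ≤ 130
Round 2 — N18, N27 snap.
  N18 sheds 80 kN to N14, N15, N20: 26 each (2 lost).
    N14: 40+26 = 66 ≤ 130
    N15: 10+26 = 36 ≤ 60
    N20: 90+26 = 116 ≤ 130
  N27 sheds 150 kN to N15, N16: 75 each.
    N15: 36+75 = 111 > 60
    N16: 70+75 = 145 > 130
Round 3 — N15, N16 snap.
  N15 sheds 111 kN to N13, N9: 55 each (1 lost).
    N13: 70+55 = 125 > 110
    N9: 120+55 = 175 > 130
  N16 sheds 145 kN to N13, N20: 72 each (1 lost).
    N13: 125+72 = 197 > 110
    N20: 116+72 = 188 > 130
Round 4 — N13, N20, N9 snap.
  N13 sheds 197 kN: no online neighbours, lost.
  N20 sheds 188 kN to N1, N14: 94 each.
    N1: 70+94 = 164 > 130
    N14: 66+94 = 160 > 130
  N9 sheds 175 kN: no online neighbours, lost.
Round 5 — N1, N14 snap.
  N1 sheds 164 kN: no online neighbours, lost.
  N14 sheds 160 kN: no online neighbours, lost.
No further breaks.

N1, N13, N14, N15, N16, N18, N20, N22, N27, N9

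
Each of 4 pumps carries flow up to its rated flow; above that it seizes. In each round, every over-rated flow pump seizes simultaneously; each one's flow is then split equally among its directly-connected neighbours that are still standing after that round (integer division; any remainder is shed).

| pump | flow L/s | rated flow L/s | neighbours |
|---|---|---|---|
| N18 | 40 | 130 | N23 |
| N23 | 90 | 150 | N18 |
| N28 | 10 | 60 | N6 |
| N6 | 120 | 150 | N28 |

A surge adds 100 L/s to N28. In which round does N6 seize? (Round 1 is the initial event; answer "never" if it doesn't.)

2

Round 1 — N28 at 110 > 60. N28 seizes.
  N28 sheds 110 L/s to N6: 110 each.
    N6: 120+110 = 230 > 150
Round 2 — N6 seizes.
  N6 sheds 230 L/s: no online neighbours, lost.
No further seizures.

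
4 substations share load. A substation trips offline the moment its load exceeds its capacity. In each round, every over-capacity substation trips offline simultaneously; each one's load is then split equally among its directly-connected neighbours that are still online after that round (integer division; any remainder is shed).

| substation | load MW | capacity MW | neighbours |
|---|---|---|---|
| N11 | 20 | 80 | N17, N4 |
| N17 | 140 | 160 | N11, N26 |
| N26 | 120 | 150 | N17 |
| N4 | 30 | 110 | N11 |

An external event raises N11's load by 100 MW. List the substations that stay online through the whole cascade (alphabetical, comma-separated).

N4

Round 1 — N11 at 120 > 80. N11 trips offline.
  N11 sheds 120 MW to N17, N4: 60 each.
    N17: 140+60 = 200 > 160
    N4: 30+60 = 90 ≤ 110
Round 2 — N17 trips offline.
  N17 sheds 200 MW to N26: 200 each.
    N26: 120+200 = 320 > 150
Round 3 — N26 trips offline.
  N26 sheds 320 MW: no online neighbours, lost.
No further trips.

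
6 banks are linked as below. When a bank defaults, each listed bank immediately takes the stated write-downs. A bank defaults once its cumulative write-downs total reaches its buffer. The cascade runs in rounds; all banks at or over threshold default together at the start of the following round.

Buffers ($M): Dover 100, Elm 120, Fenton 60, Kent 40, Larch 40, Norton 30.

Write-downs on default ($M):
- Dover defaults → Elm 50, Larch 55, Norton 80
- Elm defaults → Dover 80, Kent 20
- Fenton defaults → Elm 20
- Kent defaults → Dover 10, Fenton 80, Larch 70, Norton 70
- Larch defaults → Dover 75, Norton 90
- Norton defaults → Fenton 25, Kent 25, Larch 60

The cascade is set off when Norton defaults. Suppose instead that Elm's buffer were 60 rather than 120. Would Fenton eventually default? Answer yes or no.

no

With Elm's buffer at 60:
Round 1 — Norton defaults (initial).
  Fenton: +25 → 25 < 60
  Kent: +25 → 25 < 40
  Larch: +60 → 60 ≥ 40
Round 2 — Larch defaults.
  Dover: +75 → 75 < 100
No further defaults.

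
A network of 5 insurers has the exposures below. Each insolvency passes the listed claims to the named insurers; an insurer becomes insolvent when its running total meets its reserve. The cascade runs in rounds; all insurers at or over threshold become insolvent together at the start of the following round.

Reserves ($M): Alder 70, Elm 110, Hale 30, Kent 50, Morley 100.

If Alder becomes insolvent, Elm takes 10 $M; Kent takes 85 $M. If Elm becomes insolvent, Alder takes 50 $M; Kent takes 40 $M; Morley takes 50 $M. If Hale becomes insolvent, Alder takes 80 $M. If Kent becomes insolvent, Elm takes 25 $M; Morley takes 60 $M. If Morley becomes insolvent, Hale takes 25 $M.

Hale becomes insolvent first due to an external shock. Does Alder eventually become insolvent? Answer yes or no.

Round 1 — Hale becomes insolvent (initial).
  Alder: +80 → 80 ≥ 70
Round 2 — Alder becomes insolvent.
  Elm: +10 → 10 < 110
  Kent: +85 → 85 ≥ 50
Round 3 — Kent becomes insolvent.
  Elm: +25 → 35 < 110
  Morley: +60 → 60 < 100
No further insolvencies.

yes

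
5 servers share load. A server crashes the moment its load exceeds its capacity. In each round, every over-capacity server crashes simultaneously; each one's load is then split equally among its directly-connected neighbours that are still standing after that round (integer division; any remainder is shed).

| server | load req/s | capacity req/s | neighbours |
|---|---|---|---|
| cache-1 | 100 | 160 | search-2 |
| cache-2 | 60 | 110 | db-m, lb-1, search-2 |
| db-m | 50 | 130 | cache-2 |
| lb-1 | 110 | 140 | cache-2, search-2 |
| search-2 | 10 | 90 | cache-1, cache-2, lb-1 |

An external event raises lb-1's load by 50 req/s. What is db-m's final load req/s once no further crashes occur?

Round 1 — lb-1 at 160 > 140. lb-1 crashes.
  lb-1 sheds 160 req/s to cache-2, search-2: 80 each.
    cache-2: 60+80 = 140 > 110
    search-2: 10+80 = 90 ≤ 90
Round 2 — cache-2 crashes.
  cache-2 sheds 140 req/s to db-m, search-2: 70 each.
    db-m: 50+70 = 120 ≤ 130
    search-2: 90+70 = 160 > 90
Round 3 — search-2 crashes.
  search-2 sheds 160 req/s to cache-1: 160 each.
    cache-1: 100+160 = 260 > 160
Round 4 — cache-1 crashes.
  cache-1 sheds 260 req/s: no online neighbours, lost.
No further crashes.

120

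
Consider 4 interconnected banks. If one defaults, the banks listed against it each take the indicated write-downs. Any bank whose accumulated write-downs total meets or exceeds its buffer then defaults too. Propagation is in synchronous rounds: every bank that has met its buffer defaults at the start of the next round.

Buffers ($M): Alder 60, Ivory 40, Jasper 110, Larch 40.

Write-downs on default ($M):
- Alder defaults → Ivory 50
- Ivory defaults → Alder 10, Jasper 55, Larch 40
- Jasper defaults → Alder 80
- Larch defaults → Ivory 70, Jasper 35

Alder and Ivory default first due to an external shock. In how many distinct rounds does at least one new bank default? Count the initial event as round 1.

Round 1 — Alder, Ivory default (initial).
  Jasper: +55 → 55 < 110
  Larch: +40 → 40 ≥ 40
Round 2 — Larch defaults.
  Jasper: +35 → 90 < 110
No further defaults.

2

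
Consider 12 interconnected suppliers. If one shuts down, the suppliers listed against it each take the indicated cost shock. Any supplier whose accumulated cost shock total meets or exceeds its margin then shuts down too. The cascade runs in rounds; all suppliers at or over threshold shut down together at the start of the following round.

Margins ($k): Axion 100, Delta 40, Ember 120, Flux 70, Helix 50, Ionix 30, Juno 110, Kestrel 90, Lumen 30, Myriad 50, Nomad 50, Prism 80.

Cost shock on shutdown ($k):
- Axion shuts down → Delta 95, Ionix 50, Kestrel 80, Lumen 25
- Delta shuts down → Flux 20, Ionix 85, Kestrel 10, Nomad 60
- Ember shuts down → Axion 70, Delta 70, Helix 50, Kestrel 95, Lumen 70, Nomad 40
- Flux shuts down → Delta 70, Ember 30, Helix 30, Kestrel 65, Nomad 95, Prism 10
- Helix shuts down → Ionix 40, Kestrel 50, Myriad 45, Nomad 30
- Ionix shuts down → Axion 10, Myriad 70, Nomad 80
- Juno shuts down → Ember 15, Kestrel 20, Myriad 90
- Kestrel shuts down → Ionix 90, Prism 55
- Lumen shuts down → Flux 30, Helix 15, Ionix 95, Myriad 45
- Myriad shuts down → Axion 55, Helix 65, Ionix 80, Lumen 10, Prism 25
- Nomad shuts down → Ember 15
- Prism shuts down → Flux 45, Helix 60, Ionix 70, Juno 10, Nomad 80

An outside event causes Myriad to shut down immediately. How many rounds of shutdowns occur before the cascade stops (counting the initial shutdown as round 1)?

Round 1 — Myriad shuts down (initial).
  Axion: +55 → 55 < 100
  Helix: +65 → 65 ≥ 50
  Ionix: +80 → 80 ≥ 30
  Lumen: +10 → 10 < 30
  Prism: +25 → 25 < 80
Round 2 — Helix, Ionix shut down.
  Axion: +10 → 65 < 100
  Kestrel: +50 → 50 < 90
  Nomad: +30+80 → 110 ≥ 50
Round 3 — Nomad shuts down.
  Ember: +15 → 15 < 120
No further shutdowns.

3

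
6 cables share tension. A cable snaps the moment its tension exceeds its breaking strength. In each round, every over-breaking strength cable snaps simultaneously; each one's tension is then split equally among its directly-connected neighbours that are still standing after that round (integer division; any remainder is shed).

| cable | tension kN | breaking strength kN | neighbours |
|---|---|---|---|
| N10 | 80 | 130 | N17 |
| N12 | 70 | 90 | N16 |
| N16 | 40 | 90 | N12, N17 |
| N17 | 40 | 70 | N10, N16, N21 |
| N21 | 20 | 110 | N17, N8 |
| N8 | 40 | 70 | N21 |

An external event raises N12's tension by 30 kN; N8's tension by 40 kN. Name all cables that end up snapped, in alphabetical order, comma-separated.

N10, N12, N16, N17, N21, N8

Round 1 — N12 at 100 > 90; N8 at 80 > 70. N12, N8 snap.
  N12 sheds 100 kN to N16: 100 each.
    N16: 40+100 = 140 > 90
  N8 sheds 80 kN to N21: 80 each.
    N21: 20+80 = 100 ≤ 110
Round 2 — N16 snaps.
  N16 sheds 140 kN to N17: 140 each.
    N17: 40+140 = 180 > 70
Round 3 — N17 snaps.
  N17 sheds 180 kN to N10, N21: 90 each.
    N10: 80+90 = 170 > 130
    N21: 100+90 = 190 > 110
Round 4 — N10, N21 snap.
  N10 sheds 170 kN: no online neighbours, lost.
  N21 sheds 190 kN: no online neighbours, lost.
No further breaks.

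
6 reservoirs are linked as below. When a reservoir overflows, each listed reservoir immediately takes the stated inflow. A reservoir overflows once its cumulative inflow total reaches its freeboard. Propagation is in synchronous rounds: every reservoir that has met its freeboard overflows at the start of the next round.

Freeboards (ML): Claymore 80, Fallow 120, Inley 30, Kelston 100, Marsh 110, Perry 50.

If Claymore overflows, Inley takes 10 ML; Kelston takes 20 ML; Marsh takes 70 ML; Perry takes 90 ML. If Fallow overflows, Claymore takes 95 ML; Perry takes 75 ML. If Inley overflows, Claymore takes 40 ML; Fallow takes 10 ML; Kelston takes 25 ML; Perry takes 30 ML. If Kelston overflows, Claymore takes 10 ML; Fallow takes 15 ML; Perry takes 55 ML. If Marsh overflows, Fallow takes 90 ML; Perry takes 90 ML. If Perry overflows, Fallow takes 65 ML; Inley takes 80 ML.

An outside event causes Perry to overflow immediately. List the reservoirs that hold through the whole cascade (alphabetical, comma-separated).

Claymore, Fallow, Kelston, Marsh

Round 1 — Perry overflows (initial).
  Fallow: +65 → 65 < 120
  Inley: +80 → 80 ≥ 30
Round 2 — Inley overflows.
  Claymore: +40 → 40 < 80
  Fallow: +10 → 75 < 120
  Kelston: +25 → 25 < 100
No further overflows.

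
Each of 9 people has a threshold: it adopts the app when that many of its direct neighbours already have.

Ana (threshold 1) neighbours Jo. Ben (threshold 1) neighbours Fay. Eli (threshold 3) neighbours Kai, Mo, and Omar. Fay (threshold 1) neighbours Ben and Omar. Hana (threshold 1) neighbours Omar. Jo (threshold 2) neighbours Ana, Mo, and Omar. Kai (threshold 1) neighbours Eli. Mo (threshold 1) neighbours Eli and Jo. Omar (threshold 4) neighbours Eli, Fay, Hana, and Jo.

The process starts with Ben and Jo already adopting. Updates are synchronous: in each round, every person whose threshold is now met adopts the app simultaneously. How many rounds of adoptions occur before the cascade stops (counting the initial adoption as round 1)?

Round 1 — Ben, Jo adopt the app (initial).
Round 2 — checking thresholds:
  Ana: 1 of 1 neighbours ≥ 1, adopts the app.
  Fay: 1 of 2 neighbours ≥ 1, adopts the app.
  Mo: 1 of 2 neighbours ≥ 1, adopts the app.
  Omar: 1 of 4 neighbours < 4, holds.
Round 3 — no new adoptions; cascade stops.

2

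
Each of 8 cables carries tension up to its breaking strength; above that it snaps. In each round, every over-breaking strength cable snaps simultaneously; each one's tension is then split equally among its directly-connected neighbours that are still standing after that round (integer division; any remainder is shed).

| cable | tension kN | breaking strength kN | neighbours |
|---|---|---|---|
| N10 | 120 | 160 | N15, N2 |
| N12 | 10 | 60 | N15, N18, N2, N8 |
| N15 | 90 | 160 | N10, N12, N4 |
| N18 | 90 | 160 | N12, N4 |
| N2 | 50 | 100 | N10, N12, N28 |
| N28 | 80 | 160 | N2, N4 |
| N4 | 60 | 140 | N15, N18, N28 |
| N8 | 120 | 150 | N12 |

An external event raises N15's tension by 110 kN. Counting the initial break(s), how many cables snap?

Round 1 — N15 at 200 > 160. N15 snaps.
  N15 sheds 200 kN to N10, N12, N4: 66 each (2 lost).
    N10: 120+66 = 186 > 160
    N12: 10+66 = 76 > 60
    N4: 60+66 = 126 ≤ 140
Round 2 — N10, N12 snap.
  N10 sheds 186 kN to N2: 186 each.
    N2: 50+186 = 236 > 100
  N12 sheds 76 kN to N18, N2, N8: 25 each (1 lost).
    N18: 90+25 = 115 ≤ 160
    N2: 236+25 = 261 > 100
    N8: 120+25 = 145 ≤ 150
Round 3 — N2 snaps.
  N2 sheds 261 kN to N28: 261 each.
    N28: 80+261 = 341 > 160
Round 4 — N28 snaps.
  N28 sheds 341 kN to N4: 341 each.
    N4: 126+341 = 467 > 140
Round 5 — N4 snaps.
  N4 sheds 467 kN to N18: 467 each.
    N18: 115+467 = 582 > 160
Round 6 — N18 snaps.
  N18 sheds 582 kN: no online neighbours, lost.
No further breaks.

7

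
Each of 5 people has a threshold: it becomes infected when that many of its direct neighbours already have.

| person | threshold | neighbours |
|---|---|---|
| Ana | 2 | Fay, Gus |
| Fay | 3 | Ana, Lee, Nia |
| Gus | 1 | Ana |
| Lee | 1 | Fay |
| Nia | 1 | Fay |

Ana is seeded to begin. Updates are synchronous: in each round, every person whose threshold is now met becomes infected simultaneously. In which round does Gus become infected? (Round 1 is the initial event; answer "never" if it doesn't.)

2

Round 1 — Ana becomes infected (initial).
Round 2 — checking thresholds:
  Fay: 1 of 3 neighbours < 3, below threshold.
  Gus: 1 of 1 neighbours ≥ 1, becomes infected.
Round 3 — no new infections; cascade stops.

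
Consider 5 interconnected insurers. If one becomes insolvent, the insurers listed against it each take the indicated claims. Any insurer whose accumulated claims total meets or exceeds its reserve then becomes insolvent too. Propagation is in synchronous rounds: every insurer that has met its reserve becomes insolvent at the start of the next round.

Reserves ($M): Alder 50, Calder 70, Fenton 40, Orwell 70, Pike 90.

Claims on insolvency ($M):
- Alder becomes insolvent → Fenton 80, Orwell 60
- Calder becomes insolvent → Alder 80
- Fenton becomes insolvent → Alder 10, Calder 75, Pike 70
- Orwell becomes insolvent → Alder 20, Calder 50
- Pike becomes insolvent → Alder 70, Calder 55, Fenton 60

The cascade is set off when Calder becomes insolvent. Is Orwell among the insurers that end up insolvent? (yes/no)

no

Round 1 — Calder becomes insolvent (initial).
  Alder: +80 → 80 ≥ 50
Round 2 — Alder becomes insolvent.
  Fenton: +80 → 80 ≥ 40
  Orwell: +60 → 60 < 70
Round 3 — Fenton becomes insolvent.
  Pike: +70 → 70 < 90
No further insolvencies.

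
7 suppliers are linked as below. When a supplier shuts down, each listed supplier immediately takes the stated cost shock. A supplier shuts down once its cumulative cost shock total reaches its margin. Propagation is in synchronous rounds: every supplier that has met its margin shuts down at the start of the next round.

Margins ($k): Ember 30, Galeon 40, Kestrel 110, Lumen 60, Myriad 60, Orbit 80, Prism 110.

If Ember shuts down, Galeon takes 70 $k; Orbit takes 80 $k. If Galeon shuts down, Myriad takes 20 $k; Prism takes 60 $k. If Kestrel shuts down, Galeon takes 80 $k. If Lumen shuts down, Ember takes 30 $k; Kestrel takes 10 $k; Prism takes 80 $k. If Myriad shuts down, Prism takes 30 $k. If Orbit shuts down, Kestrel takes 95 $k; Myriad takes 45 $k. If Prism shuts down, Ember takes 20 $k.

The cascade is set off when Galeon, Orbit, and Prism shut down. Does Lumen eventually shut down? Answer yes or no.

no

Round 1 — Galeon, Orbit, Prism shut down (initial).
  Ember: +20 → 20 < 30
  Kestrel: +95 → 95 < 110
  Myriad: +20+45 → 65 ≥ 60
Round 2 — Myriad shuts down.
No further shutdowns.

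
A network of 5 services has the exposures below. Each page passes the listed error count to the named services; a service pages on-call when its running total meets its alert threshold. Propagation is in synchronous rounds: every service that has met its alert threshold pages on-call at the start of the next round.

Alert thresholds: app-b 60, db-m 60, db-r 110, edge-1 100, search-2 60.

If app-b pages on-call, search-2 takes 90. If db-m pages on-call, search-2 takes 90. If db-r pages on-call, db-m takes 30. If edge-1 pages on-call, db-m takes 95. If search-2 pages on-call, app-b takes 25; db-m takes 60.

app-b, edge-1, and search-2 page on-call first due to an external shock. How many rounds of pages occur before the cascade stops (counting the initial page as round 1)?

2

Round 1 — app-b, edge-1, search-2 page on-call (initial).
  db-m: +95+60 → 155 ≥ 60
Round 2 — db-m pages on-call.
No further pages.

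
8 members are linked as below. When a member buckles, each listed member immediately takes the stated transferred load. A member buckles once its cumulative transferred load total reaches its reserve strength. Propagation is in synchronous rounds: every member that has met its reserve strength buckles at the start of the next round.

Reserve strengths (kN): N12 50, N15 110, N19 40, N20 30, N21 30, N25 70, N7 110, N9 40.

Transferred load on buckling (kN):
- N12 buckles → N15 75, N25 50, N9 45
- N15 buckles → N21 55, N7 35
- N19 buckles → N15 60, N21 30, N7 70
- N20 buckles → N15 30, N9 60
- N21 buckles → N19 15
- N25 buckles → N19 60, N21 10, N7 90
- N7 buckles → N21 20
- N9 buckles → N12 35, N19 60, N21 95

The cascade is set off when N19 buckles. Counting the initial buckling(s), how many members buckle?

Round 1 — N19 buckles (initial).
  N15: +60 → 60 < 110
  N21: +30 → 30 ≥ 30
  N7: +70 → 70 < 110
Round 2 — N21 buckles.
No further bucklings.

2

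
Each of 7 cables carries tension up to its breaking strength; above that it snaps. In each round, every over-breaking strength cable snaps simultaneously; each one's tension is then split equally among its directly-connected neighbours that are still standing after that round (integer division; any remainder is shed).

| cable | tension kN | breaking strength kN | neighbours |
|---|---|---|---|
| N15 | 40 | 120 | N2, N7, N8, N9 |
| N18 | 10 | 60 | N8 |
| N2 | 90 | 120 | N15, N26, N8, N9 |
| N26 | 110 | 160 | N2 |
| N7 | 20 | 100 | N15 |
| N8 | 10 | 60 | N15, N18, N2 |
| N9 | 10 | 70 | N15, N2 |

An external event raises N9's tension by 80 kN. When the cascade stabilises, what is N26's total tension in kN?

155

Round 1 — N9 at 90 > 70. N9 snaps.
  N9 sheds 90 kN to N15, N2: 45 each.
    N15: 40+45 = 85 ≤ 120
    N2: 90+45 = 135 > 120
Round 2 — N2 snaps.
  N2 sheds 135 kN to N15, N26, N8: 45 each.
    N15: 85+45 = 130 > 120
    N26: 110+45 = 155 ≤ 160
    N8: 10+45 = 55 ≤ 60
Round 3 — N15 snaps.
  N15 sheds 130 kN to N7, N8: 65 each.
    N7: 20+65 = 85 ≤ 100
    N8: 55+65 = 120 > 60
Round 4 — N8 snaps.
  N8 sheds 120 kN to N18: 120 each.
    N18: 10+120 = 130 > 60
Round 5 — N18 snaps.
  N18 sheds 130 kN: no online neighbours, lost.
No further breaks.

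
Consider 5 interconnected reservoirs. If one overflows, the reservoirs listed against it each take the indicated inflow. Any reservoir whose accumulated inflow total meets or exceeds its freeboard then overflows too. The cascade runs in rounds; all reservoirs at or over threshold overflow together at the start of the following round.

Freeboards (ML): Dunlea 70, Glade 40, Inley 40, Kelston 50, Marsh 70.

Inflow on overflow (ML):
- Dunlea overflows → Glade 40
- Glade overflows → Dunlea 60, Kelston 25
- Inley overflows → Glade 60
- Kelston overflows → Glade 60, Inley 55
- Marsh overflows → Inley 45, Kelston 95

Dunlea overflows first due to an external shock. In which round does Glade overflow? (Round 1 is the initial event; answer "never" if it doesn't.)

Round 1 — Dunlea overflows (initial).
  Glade: +40 → 40 ≥ 40
Round 2 — Glade overflows.
  Kelston: +25 → 25 < 50
No further overflows.

2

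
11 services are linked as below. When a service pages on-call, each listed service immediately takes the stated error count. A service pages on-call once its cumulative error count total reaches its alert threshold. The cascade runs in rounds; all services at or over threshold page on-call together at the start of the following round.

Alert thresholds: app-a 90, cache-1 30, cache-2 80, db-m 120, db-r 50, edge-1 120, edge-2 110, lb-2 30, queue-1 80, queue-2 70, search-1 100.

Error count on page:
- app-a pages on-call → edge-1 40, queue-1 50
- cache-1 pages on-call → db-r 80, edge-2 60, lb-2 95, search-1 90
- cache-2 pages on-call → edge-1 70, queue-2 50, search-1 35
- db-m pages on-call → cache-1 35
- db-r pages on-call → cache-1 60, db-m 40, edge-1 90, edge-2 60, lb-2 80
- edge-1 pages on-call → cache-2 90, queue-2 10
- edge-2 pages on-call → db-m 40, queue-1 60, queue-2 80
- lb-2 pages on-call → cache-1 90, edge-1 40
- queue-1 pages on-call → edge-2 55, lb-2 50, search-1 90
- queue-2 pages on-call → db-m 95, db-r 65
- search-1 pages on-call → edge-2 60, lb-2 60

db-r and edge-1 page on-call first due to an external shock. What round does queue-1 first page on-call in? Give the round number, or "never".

Round 1 — db-r, edge-1 page on-call (initial).
  cache-1: +60 → 60 ≥ 30
  cache-2: +90 → 90 ≥ 80
  db-m: +40 → 40 < 120
  edge-2: +60 → 60 < 110
  lb-2: +80 → 80 ≥ 30
  queue-2: +10 → 10 < 70
Round 2 — cache-1, cache-2, lb-2 page on-call.
  edge-2: +60 → 120 ≥ 110
  queue-2: +50 → 60 < 70
  search-1: +90+35 → 125 ≥ 100
Round 3 — edge-2, search-1 page on-call.
  db-m: +40 → 80 < 120
  queue-1: +60 → 60 < 80
  queue-2: +80 → 140 ≥ 70
Round 4 — queue-2 pages on-call.
  db-m: +95 → 175 ≥ 120
Round 5 — db-m pages on-call.
No further pages.

never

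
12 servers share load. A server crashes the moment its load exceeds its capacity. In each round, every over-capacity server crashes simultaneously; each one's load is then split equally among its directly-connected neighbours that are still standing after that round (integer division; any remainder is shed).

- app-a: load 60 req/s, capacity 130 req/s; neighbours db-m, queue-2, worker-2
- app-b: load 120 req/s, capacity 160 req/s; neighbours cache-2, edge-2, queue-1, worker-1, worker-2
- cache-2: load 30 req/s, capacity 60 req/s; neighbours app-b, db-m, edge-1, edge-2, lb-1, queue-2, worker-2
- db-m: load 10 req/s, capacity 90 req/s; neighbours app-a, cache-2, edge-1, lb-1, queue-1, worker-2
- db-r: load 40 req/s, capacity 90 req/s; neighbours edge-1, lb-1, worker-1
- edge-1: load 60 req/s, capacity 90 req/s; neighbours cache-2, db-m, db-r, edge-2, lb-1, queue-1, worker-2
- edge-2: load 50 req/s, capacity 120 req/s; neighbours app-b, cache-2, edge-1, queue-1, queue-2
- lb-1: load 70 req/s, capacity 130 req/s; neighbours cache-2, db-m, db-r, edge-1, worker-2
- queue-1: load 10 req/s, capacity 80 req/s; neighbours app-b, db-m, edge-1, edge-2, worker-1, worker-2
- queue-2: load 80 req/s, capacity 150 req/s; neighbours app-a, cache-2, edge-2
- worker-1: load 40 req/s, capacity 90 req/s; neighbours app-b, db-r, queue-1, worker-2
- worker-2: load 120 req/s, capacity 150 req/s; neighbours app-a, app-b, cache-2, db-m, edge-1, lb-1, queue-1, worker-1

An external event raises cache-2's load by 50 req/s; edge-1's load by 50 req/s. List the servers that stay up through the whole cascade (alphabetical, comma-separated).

app-a, app-b, db-m, db-r, edge-2, lb-1, queue-1, queue-2, worker-1

Round 1 — cache-2 at 80 > 60; edge-1 at 110 > 90. cache-2, edge-1 crash.
  cache-2 sheds 80 req/s to app-b, db-m, edge-2, lb-1, queue-2, worker-2: 13 each (2 lost).
    app-b: 120+13 = 133 ≤ 160
    db-m: 10+13 = 23 ≤ 90
    edge-2: 50+13 = 63 ≤ 120
    lb-1: 70+13 = 83 ≤ 130
    queue-2: 80+13 = 93 ≤ 150
    worker-2: 120+13 = 133 ≤ 150
  edge-1 sheds 110 req/s to db-m, db-r, edge-2, lb-1, queue-1, worker-2: 18 each (2 lost).
    db-m: 23+18 = 41 ≤ 90
    db-r: 40+18 = 58 ≤ 90
    edge-2: 63+18 = 81 ≤ 120
    lb-1: 83+18 = 101 ≤ 130
    queue-1: 10+18 = 28 ≤ 80
    worker-2: 133+18 = 151 > 150
Round 2 — worker-2 crashes.
  worker-2 sheds 151 req/s to app-a, app-b, db-m, lb-1, queue-1, worker-1: 25 each (1 lost).
    app-a: 60+25 = 85 ≤ 130
    app-b: 133+25 = 158 ≤ 160
    db-m: 41+25 = 66 ≤ 90
    lb-1: 101+25 = 126 ≤ 130
    queue-1: 28+25 = 53 ≤ 80
    worker-1: 40+25 = 65 ≤ 90
No further crashes.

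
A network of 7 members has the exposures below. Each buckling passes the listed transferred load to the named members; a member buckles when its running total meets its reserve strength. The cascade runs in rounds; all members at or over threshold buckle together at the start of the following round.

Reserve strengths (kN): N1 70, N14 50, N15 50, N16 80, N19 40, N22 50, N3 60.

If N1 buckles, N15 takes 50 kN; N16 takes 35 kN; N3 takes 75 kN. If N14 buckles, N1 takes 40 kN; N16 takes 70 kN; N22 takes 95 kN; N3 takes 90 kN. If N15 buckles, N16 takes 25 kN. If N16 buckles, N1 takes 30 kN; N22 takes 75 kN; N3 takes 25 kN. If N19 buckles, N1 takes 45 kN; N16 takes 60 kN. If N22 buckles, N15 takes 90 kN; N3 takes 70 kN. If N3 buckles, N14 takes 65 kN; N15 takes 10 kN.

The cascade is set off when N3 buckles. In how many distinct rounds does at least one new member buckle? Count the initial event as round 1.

Round 1 — N3 buckles (initial).
  N14: +65 → 65 ≥ 50
  N15: +10 → 10 < 50
Round 2 — N14 buckles.
  N1: +40 → 40 < 70
  N16: +70 → 70 < 80
  N22: +95 → 95 ≥ 50
Round 3 — N22 buckles.
  N15: +90 → 100 ≥ 50
Round 4 — N15 buckles.
  N16: +25 → 95 ≥ 80
Round 5 — N16 buckles.
  N1: +30 → 70 ≥ 70
Round 6 — N1 buckles.
No further bucklings.

6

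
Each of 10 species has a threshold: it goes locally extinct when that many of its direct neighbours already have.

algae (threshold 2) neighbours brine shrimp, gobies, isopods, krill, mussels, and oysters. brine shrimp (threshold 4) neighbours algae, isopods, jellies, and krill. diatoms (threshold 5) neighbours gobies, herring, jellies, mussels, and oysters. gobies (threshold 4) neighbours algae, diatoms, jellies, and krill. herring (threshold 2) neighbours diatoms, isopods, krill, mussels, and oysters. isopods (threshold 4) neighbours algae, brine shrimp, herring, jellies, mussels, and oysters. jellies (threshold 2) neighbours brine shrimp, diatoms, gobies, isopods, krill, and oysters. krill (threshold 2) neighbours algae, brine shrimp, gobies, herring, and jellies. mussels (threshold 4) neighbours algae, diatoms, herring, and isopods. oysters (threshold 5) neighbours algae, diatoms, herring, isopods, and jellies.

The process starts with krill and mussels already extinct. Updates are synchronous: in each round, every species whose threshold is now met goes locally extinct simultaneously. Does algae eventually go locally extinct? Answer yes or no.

Round 1 — krill, mussels go locally extinct (initial).
Round 2 — checking thresholds:
  algae: 2 of 6 neighbours ≥ 2, goes locally extinct.
  brine shrimp: 1 of 4 neighbours < 4, holds.
  diatoms: 1 of 5 neighbours < 5, holds.
  gobies: 1 of 4 neighbours < 4, holds.
  herring: 2 of 5 neighbours ≥ 2, goes locally extinct.
  isopods: 1 of 6 neighbours < 4, holds.
  jellies: 1 of 6 neighbours < 2, holds.
Round 3 — no new extinctions; cascade stops.

yes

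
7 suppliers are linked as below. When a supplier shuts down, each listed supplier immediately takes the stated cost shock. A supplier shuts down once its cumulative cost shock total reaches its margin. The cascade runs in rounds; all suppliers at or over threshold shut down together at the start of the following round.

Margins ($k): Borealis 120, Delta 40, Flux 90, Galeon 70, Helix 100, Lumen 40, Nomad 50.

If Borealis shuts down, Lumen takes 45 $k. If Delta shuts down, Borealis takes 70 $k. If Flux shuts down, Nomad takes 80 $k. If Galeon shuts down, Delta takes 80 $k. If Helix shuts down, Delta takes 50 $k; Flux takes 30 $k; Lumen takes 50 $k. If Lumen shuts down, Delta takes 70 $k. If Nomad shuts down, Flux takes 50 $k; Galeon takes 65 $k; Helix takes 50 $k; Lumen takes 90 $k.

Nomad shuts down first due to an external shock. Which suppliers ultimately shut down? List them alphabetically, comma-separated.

Round 1 — Nomad shuts down (initial).
  Flux: +50 → 50 < 90
  Galeon: +65 → 65 < 70
  Helix: +50 → 50 < 100
  Lumen: +90 → 90 ≥ 40
Round 2 — Lumen shuts down.
  Delta: +70 → 70 ≥ 40
Round 3 — Delta shuts down.
  Borealis: +70 → 70 < 120
No further shutdowns.

Delta, Lumen, Nomad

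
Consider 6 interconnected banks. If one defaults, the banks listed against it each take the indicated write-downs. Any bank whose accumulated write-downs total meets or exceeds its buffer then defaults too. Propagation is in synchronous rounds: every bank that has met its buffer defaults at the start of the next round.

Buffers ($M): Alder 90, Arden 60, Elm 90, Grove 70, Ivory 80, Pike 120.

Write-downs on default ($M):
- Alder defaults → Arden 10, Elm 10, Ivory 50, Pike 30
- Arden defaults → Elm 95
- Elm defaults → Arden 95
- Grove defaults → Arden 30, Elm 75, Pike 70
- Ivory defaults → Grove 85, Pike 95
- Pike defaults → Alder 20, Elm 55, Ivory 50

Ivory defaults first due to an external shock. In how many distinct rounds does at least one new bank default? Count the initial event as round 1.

Round 1 — Ivory defaults (initial).
  Grove: +85 → 85 ≥ 70
  Pike: +95 → 95 < 120
Round 2 — Grove defaults.
  Arden: +30 → 30 < 60
  Elm: +75 → 75 < 90
  Pike: +70 → 165 ≥ 120
Round 3 — Pike defaults.
  Alder: +20 → 20 < 90
  Elm: +55 → 130 ≥ 90
Round 4 — Elm defaults.
  Arden: +95 → 125 ≥ 60
Round 5 — Arden defaults.
No further defaults.

5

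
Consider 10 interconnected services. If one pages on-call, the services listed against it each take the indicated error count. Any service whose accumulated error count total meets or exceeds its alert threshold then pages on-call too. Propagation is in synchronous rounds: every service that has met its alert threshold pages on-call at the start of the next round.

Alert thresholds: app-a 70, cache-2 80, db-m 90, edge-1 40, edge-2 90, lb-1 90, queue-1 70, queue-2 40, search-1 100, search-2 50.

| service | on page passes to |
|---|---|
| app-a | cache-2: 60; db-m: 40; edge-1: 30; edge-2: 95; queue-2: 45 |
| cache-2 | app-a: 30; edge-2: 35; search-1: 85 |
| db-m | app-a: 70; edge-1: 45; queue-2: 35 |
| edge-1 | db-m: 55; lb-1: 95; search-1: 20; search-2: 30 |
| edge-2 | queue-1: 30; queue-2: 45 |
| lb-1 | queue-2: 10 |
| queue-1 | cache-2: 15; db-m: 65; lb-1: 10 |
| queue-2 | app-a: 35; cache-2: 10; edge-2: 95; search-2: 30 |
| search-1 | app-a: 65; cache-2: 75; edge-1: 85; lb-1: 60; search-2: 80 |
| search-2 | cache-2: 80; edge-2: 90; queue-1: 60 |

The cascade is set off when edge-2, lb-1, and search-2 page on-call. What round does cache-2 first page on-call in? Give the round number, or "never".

2

Round 1 — edge-2, lb-1, search-2 page on-call (initial).
  cache-2: +80 → 80 ≥ 80
  queue-1: +30+60 → 90 ≥ 70
  queue-2: +45+10 → 55 ≥ 40
Round 2 — cache-2, queue-1, queue-2 page on-call.
  app-a: +30+35 → 65 < 70
  db-m: +65 → 65 < 90
  search-1: +85 → 85 < 100
No further pages.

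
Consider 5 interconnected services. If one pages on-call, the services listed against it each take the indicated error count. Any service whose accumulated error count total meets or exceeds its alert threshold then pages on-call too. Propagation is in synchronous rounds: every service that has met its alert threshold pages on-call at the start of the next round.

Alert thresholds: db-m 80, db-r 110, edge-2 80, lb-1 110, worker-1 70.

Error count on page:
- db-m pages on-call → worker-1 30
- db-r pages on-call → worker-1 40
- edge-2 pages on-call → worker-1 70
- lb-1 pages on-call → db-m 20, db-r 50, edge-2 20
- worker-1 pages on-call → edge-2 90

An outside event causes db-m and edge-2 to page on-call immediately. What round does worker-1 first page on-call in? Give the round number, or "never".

Round 1 — db-m, edge-2 page on-call (initial).
  worker-1: +30+70 → 100 ≥ 70
Round 2 — worker-1 pages on-call.
No further pages.

2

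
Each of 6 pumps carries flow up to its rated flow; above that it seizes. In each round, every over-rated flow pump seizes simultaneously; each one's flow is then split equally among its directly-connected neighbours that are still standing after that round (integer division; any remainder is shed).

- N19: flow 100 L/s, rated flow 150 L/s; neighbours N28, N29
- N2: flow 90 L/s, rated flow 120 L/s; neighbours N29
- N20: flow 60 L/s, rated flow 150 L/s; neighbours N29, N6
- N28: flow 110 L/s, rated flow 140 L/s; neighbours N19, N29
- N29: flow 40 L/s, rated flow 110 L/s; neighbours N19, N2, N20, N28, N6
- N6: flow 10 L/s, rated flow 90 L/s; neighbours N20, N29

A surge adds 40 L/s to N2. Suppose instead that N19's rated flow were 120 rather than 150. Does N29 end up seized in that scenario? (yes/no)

With N19's rated flow at 120:
Round 1 — N2 at 130 > 120. N2 seizes.
  N2 sheds 130 L/s to N29: 130 each.
    N29: 40+130 = 170 > 110
Round 2 — N29 seizes.
  N29 sheds 170 L/s to N19, N20, N28, N6: 42 each (2 lost).
    N19: 100+42 = 142 > 120
    N20: 60+42 = 102 ≤ 150
    N28: 110+42 = 152 > 140
    N6: 10+42 = 52 ≤ 90
Round 3 — N19, N28 seize.
  N19 sheds 142 L/s: no online neighbours, lost.
  N28 sheds 152 L/s: no online neighbours, lost.
No further seizures.

yes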